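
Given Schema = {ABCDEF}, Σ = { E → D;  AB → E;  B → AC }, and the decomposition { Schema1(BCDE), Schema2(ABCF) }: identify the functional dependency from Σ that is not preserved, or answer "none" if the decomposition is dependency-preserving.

none

E → D lies within Schema1.
AB → E: restricted closure across fragments reaches E.
B → AC lies within Schema2.
Every dependency is enforceable on the fragments, so the decomposition is dependency-preserving.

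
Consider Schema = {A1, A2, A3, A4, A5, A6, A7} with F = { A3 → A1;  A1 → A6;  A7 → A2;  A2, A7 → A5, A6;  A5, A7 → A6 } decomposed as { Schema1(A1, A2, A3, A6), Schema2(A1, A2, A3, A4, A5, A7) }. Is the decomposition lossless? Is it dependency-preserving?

Lossless test: (A1, A2, A3)⁺ = {A1, A2, A3, A6}, which contains all of one fragment — lossless.
Dependency preservation: the restricted closure of {A2, A7} across the fragments never reaches {A5, A6}, so A2, A7 → A5, A6 cannot be enforced without a join — not preserved.

lossless but not dependency-preserving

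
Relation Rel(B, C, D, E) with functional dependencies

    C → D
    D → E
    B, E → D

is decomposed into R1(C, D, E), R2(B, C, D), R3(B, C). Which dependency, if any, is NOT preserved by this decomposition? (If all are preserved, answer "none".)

Check B, E → D: no single fragment contains all of {B, D, E}, and the restricted closure of {B, E} across the fragments never reaches {D}.
C → D is preserved.
D → E is preserved.

B, E → D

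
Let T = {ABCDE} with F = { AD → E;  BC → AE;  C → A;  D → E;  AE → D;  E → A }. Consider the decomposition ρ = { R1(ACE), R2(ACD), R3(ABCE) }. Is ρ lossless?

Chase test. Columns are ABCDE; row i has aⱼ where attribute j ∈ Ri, else bᵢⱼ.
Initial tableau (one row per fragment):
  row 1: a1 b12 a3 b14 a5
  row 2: a1 b22 a3 a4 b25
  row 3: a1 a2 a3 b34 a5
Rows 1 and 3 agree on AE; apply AE→D and equate their D entries.
No row becomes fully distinguished — the join is lossy.

No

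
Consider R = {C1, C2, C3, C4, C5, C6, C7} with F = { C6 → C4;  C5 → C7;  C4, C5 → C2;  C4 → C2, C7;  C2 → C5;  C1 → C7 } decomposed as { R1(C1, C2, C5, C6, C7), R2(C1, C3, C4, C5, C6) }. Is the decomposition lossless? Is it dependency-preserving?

lossless but not dependency-preserving

Lossless test: (C1, C5, C6)⁺ = {C1, C2, C4, C5, C6, C7}, which contains all of one fragment — lossless.
Dependency preservation: the restricted closure of {C4, C5} across the fragments never reaches {C2}, so C4, C5 → C2 cannot be enforced without a join — not preserved.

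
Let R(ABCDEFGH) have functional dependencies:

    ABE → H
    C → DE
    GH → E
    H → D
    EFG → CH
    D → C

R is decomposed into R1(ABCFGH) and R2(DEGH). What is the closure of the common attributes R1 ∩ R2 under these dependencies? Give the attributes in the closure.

R1 ∩ R2 = {GH}.
GH → E applies, adding E
H → D applies, adding D
D → C applies, adding C
Closure: {CDEGH}.

CDEGH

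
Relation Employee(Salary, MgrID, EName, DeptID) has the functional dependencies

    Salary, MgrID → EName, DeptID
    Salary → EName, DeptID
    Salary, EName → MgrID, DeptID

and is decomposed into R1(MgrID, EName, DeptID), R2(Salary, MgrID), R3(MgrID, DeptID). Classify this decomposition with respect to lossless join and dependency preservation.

Lossless test (chase): applying each FD to every pair of rows produces no changes in the tableau, so no row becomes fully distinguished — the join is lossy.
Dependency preservation: the restricted closure of {Salary, MgrID} across the fragments never reaches {EName, DeptID}, so Salary, MgrID → EName, DeptID cannot be enforced without a join — not preserved.

lossy and not dependency-preserving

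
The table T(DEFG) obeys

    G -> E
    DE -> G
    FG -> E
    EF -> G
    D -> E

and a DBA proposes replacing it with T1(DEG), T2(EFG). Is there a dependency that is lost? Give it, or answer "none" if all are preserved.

none

G → E lies within T1.
DE → G lies within T1.
FG → E lies within T2.
EF → G lies within T2.
D → E lies within T1.
Every dependency is enforceable on the fragments, so the decomposition is dependency-preserving.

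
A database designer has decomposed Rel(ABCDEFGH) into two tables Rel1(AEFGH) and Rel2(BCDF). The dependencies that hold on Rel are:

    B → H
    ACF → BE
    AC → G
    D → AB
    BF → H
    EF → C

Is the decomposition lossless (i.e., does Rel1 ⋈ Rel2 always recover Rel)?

No

Common attributes: Rel1 ∩ Rel2 = {F}.
No dependency enlarges {F}, so (F)⁺ = {F}.
The closure contains neither all of Rel1 = {AEFGH} nor all of Rel2 = {BCDF}, so the common attributes are not a superkey of either fragment. The join is lossy.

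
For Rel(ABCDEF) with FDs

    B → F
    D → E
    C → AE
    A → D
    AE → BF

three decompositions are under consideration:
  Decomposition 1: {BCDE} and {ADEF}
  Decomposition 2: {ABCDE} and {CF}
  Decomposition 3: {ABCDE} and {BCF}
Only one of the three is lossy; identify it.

Decomposition 1: common = {DE}, closure = {DE} → lossy.
Decomposition 2: common = {C}, closure = {ABCDEF} → lossless.
Decomposition 3: common = {BC}, closure = {ABCDEF} → lossless.

Decomposition 1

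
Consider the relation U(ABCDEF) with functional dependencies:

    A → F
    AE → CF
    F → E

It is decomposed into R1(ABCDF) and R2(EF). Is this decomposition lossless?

Common attributes: R1 ∩ R2 = {F}.
Closure of {F}: F → E applies, adding E. So (F)⁺ = {EF}.
This closure contains every attribute of R2, so R1 ∩ R2 → R2. The join is lossless.

Yes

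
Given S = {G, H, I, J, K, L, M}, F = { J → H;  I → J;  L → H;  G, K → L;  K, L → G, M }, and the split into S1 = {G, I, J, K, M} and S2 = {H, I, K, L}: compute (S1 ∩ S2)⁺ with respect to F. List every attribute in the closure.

H, I, J, K

S1 ∩ S2 = {I, K}.
I → J applies, adding J
J → H applies, adding H
Closure: {H, I, J, K}.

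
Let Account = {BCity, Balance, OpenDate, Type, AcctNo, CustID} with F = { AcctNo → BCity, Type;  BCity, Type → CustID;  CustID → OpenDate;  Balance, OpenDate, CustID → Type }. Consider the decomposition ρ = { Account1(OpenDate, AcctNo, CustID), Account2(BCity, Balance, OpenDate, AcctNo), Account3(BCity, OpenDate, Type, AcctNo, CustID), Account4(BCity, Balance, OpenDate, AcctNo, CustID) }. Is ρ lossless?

Chase test. Columns are BCity, Balance, OpenDate, Type, AcctNo, CustID; row i has aⱼ where attribute j ∈ Accounti, else bᵢⱼ.
Initial tableau (one row per fragment):
  row 1: b11 b12 a3 b14 a5 a6
  row 2: a1 a2 a3 b24 a5 b26
  row 3: a1 b32 a3 a4 a5 a6
  row 4: a1 a2 a3 b44 a5 a6
Rows 1 and 2 agree on AcctNo; apply AcctNo→BCity, Type and equate their BCity, Type entries.
Rows 1 and 3 agree on AcctNo; apply AcctNo→BCity, Type and equate their BCity, Type entries.
Rows 1 and 4 agree on AcctNo; apply AcctNo→BCity, Type and equate their BCity, Type entries.
Rows 1 and 2 agree on BCity, Type; apply BCity, Type→CustID and equate their CustID entries.
Row 2 is now all distinguished symbols — the join is lossless.

Yes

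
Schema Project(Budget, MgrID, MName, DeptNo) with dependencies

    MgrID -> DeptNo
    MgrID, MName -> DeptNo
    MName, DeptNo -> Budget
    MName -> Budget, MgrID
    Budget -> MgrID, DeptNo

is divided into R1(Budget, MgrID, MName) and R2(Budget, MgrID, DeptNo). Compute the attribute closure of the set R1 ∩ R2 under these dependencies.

R1 ∩ R2 = {Budget, MgrID}.
MgrID → DeptNo applies, adding DeptNo
Closure: {Budget, MgrID, DeptNo}.

Budget, MgrID, DeptNo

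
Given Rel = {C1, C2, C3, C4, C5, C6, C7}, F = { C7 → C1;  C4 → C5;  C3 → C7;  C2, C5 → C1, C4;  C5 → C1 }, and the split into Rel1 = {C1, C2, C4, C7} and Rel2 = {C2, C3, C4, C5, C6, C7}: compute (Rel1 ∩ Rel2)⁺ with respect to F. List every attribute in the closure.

C1, C2, C4, C5, C7

Rel1 ∩ Rel2 = {C2, C4, C7}.
C7 → C1 applies, adding C1
C4 → C5 applies, adding C5
Closure: {C1, C2, C4, C5, C7}.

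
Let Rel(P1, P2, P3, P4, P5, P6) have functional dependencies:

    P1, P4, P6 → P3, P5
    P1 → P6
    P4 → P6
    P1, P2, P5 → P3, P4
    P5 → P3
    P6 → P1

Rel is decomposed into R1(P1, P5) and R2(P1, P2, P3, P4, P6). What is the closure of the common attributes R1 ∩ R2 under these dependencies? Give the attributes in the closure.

P1, P6

R1 ∩ R2 = {P1}.
P1 → P6 applies, adding P6
Closure: {P1, P6}.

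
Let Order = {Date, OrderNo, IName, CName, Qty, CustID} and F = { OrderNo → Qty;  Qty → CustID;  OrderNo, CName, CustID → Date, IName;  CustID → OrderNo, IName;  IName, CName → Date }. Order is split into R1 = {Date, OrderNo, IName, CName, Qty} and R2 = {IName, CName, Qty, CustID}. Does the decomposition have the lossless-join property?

Yes

Common attributes: R1 ∩ R2 = {IName, CName, Qty}.
Closure of {IName, CName, Qty}: Qty → CustID applies, adding CustID; CustID → OrderNo, IName applies, adding OrderNo; IName, CName → Date applies, adding Date. So (IName, CName, Qty)⁺ = {Date, OrderNo, IName, CName, Qty, CustID}.
This closure contains every attribute of R1, so R1 ∩ R2 → R1. The join is lossless.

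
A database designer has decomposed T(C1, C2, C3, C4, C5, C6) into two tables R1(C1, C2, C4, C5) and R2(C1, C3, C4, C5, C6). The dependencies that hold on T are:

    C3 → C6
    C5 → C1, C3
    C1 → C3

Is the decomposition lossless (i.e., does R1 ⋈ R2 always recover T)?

Common attributes: R1 ∩ R2 = {C1, C4, C5}.
Closure of {C1, C4, C5}: C5 → C1, C3 applies, adding C3; C3 → C6 applies, adding C6. So (C1, C4, C5)⁺ = {C1, C3, C4, C5, C6}.
This closure contains every attribute of R2, so R1 ∩ R2 → R2. The join is lossless.

Yes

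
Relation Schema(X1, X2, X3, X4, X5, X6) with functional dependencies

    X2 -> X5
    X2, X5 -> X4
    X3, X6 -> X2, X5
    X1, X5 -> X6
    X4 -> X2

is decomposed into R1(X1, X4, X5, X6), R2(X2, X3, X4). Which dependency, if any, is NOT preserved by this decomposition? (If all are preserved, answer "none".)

X3, X6 -> X2, X5

Check X3, X6 → X2, X5: no single fragment contains all of {X2, X3, X5, X6}, and the restricted closure of {X3, X6} across the fragments never reaches {X2, X5}.
X2 → X5 is preserved.
X2, X5 → X4 is preserved.
X1, X5 → X6 is preserved.
X4 → X2 is preserved.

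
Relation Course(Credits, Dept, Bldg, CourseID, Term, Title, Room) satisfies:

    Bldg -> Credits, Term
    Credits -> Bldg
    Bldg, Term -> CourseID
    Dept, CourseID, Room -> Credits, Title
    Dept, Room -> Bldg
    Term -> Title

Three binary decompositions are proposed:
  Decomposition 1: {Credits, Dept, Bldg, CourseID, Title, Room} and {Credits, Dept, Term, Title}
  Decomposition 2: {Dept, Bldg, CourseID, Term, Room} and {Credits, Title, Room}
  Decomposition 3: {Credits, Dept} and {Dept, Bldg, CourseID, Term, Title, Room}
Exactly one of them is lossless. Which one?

Decomposition 1: common = {Credits, Dept, Title}, closure = {Credits, Dept, Bldg, CourseID, Term, Title} → lossless.
Decomposition 2: common = {Room}, closure = {Room} → lossy.
Decomposition 3: common = {Dept}, closure = {Dept} → lossy.

Decomposition 1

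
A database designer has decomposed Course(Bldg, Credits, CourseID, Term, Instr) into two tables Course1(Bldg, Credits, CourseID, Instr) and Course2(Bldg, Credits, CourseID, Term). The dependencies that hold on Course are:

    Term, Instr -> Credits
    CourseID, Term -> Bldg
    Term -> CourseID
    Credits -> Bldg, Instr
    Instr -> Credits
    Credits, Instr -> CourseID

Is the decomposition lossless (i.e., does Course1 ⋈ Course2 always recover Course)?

Yes

Common attributes: Course1 ∩ Course2 = {Bldg, Credits, CourseID}.
Closure of {Bldg, Credits, CourseID}: Credits → Bldg, Instr applies, adding Instr. So (Bldg, Credits, CourseID)⁺ = {Bldg, Credits, CourseID, Instr}.
This closure contains every attribute of Course1, so Course1 ∩ Course2 → Course1. The join is lossless.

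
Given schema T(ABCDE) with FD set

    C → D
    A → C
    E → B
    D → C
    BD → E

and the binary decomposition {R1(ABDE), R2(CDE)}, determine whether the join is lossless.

Yes

Common attributes: R1 ∩ R2 = {DE}.
Closure of {DE}: E → B applies, adding B; D → C applies, adding C. So (DE)⁺ = {BCDE}.
This closure contains every attribute of R2, so R1 ∩ R2 → R2. The join is lossless.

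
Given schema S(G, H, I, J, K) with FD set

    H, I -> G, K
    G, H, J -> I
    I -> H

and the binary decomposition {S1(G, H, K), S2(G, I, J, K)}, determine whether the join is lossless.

No

Common attributes: S1 ∩ S2 = {G, K}.
No dependency enlarges {G, K}, so (G, K)⁺ = {G, K}.
The closure contains neither all of S1 = {G, H, K} nor all of S2 = {G, I, J, K}, so the common attributes are not a superkey of either fragment. The join is lossy.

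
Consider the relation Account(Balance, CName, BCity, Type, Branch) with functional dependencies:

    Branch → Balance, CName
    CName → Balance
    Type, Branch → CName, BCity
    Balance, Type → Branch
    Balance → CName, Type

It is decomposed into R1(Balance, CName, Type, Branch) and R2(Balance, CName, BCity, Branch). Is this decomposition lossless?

Yes

Common attributes: R1 ∩ R2 = {Balance, CName, Branch}.
Closure of {Balance, CName, Branch}: Balance → CName, Type applies, adding Type; Type, Branch → CName, BCity applies, adding BCity. So (Balance, CName, Branch)⁺ = {Balance, CName, BCity, Type, Branch}.
This closure contains every attribute of R1, so R1 ∩ R2 → R1. The join is lossless.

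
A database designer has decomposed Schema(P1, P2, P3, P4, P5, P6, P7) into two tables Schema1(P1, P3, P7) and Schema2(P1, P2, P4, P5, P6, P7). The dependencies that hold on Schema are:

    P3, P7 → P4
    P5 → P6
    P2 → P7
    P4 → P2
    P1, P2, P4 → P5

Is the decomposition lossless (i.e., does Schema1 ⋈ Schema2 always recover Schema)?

No

Common attributes: Schema1 ∩ Schema2 = {P1, P7}.
No dependency enlarges {P1, P7}, so (P1, P7)⁺ = {P1, P7}.
The closure contains neither all of Schema1 = {P1, P3, P7} nor all of Schema2 = {P1, P2, P4, P5, P6, P7}, so the common attributes are not a superkey of either fragment. The join is lossy.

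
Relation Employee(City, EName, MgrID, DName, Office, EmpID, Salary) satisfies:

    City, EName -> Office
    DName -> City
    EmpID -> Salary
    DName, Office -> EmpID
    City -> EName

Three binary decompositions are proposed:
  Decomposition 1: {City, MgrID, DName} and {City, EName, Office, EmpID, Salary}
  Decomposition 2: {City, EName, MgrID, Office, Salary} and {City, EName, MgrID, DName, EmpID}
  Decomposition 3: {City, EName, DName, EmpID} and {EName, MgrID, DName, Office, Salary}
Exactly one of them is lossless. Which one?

Decomposition 1: common = {City}, closure = {City, EName, Office} → lossy.
Decomposition 2: common = {City, EName, MgrID}, closure = {City, EName, MgrID, Office} → lossy.
Decomposition 3: common = {EName, DName}, closure = {City, EName, DName, Office, EmpID, Salary} → lossless.

Decomposition 3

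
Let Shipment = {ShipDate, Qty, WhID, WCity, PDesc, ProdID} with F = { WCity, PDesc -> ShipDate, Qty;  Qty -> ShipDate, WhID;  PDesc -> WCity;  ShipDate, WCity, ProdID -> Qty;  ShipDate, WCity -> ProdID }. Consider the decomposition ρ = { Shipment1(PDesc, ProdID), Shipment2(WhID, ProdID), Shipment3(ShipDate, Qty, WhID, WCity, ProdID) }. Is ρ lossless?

Chase test. Columns are ShipDate, Qty, WhID, WCity, PDesc, ProdID; row i has aⱼ where attribute j ∈ Shipmenti, else bᵢⱼ.
Initial tableau (one row per fragment):
  row 1: b11 b12 b13 b14 a5 a6
  row 2: b21 b22 a3 b24 b25 a6
  row 3: a1 a2 a3 a4 b35 a6
No row becomes fully distinguished — the join is lossy.

No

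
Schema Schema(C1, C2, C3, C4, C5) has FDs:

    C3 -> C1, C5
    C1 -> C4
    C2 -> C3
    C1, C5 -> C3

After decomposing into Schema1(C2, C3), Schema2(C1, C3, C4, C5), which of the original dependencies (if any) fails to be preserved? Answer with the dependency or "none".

C3 → C1, C5 lies within Schema2.
C1 → C4 lies within Schema2.
C2 → C3 lies within Schema1.
C1, C5 → C3 lies within Schema2.
Every dependency is enforceable on the fragments, so the decomposition is dependency-preserving.

none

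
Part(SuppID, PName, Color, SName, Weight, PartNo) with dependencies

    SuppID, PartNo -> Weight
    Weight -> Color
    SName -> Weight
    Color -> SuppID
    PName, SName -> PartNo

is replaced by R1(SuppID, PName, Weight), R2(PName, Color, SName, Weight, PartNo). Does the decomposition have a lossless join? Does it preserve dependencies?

Lossless test: (PName, Weight)⁺ = {SuppID, PName, Color, Weight}, which contains all of one fragment — lossless.
Dependency preservation: the restricted closure of {SuppID, PartNo} across the fragments never reaches {Weight}, so SuppID, PartNo → Weight cannot be enforced without a join — not preserved.

lossless but not dependency-preserving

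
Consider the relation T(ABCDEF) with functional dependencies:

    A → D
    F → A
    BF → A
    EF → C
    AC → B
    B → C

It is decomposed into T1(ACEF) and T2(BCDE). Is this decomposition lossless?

Common attributes: T1 ∩ T2 = {CE}.
No dependency enlarges {CE}, so (CE)⁺ = {CE}.
The closure contains neither all of T1 = {ACEF} nor all of T2 = {BCDE}, so the common attributes are not a superkey of either fragment. The join is lossy.

No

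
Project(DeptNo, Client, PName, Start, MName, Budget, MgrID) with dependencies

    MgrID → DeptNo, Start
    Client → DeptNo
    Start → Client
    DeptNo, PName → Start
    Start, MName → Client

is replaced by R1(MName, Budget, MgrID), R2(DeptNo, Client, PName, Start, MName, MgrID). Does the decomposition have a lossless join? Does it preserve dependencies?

Lossless test: (MName, MgrID)⁺ = {DeptNo, Client, Start, MName, MgrID}, which is a superkey of neither fragment — lossy.
Dependency preservation: every FD's attributes lie within a single fragment, so each can be enforced locally — preserved.

lossy but dependency-preserving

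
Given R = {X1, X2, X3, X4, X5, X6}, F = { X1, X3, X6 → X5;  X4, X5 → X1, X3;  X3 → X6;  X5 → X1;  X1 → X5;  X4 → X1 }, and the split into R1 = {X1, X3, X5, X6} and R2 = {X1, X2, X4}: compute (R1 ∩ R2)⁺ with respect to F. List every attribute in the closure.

R1 ∩ R2 = {X1}.
X1 → X5 applies, adding X5
Closure: {X1, X5}.

X1, X5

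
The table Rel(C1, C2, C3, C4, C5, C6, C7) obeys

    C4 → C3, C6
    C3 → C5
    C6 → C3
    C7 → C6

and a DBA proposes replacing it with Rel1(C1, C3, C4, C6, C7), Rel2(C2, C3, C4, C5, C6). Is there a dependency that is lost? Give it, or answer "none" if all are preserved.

C4 → C3, C6 lies within Rel1.
C3 → C5 lies within Rel2.
C6 → C3 lies within Rel1.
C7 → C6 lies within Rel1.
Every dependency is enforceable on the fragments, so the decomposition is dependency-preserving.

none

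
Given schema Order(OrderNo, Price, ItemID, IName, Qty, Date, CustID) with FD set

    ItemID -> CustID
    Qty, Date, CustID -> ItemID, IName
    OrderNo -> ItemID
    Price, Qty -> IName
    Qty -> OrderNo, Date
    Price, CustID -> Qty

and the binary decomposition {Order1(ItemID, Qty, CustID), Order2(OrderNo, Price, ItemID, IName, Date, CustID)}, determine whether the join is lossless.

No

Common attributes: Order1 ∩ Order2 = {ItemID, CustID}.
No dependency enlarges {ItemID, CustID}, so (ItemID, CustID)⁺ = {ItemID, CustID}.
The closure contains neither all of Order1 = {ItemID, Qty, CustID} nor all of Order2 = {OrderNo, Price, ItemID, IName, Date, CustID}, so the common attributes are not a superkey of either fragment. The join is lossy.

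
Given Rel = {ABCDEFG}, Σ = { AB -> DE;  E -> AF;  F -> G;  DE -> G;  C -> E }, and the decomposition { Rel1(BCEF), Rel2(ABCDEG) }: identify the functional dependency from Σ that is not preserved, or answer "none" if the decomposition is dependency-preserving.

F -> G

Check F → G: no single fragment contains all of {FG}, and the restricted closure of {F} across the fragments never reaches {G}.
AB → DE is preserved.
E → AF is preserved.
DE → G is preserved.
C → E is preserved.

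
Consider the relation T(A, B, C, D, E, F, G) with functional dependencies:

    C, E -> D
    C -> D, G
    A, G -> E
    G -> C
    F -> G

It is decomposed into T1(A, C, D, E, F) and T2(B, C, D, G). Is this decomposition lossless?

Common attributes: T1 ∩ T2 = {C, D}.
Closure of {C, D}: C → D, G applies, adding G. So (C, D)⁺ = {C, D, G}.
The closure contains neither all of T1 = {A, C, D, E, F} nor all of T2 = {B, C, D, G}, so the common attributes are not a superkey of either fragment. The join is lossy.

No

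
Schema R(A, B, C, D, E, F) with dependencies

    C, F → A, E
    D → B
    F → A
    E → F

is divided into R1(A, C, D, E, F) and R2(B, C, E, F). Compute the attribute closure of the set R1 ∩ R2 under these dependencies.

A, C, E, F

R1 ∩ R2 = {C, E, F}.
C, F → A, E applies, adding A
Closure: {A, C, E, F}.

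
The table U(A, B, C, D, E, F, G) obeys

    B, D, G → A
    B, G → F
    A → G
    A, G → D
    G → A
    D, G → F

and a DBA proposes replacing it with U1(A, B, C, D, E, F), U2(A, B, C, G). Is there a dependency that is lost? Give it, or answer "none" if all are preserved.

B, D, G → A: restricted closure across fragments reaches A.
B, G → F: restricted closure across fragments reaches F.
A → G lies within U2.
A, G → D: restricted closure across fragments reaches D.
G → A lies within U2.
D, G → F: restricted closure across fragments reaches F.
Every dependency is enforceable on the fragments, so the decomposition is dependency-preserving.

none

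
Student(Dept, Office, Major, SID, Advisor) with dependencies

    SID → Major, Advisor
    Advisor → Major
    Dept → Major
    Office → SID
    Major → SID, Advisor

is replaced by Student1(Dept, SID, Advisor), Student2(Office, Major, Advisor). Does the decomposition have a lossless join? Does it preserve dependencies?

lossy but dependency-preserving

Lossless test: (Advisor)⁺ = {Major, SID, Advisor}, which is a superkey of neither fragment — lossy.
Dependency preservation: SID → Major, Advisor; Dept → Major; Office → SID; Major → SID, Advisor are not contained in any single fragment, but the restricted closure of each left-hand side across the fragments still reaches the right-hand side; the remaining FDs each lie inside some fragment. All dependencies are preserved.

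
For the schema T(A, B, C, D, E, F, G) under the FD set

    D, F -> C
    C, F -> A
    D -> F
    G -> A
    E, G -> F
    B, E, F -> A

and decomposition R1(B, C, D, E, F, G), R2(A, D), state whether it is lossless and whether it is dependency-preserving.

lossless but not dependency-preserving

Lossless test: (D)⁺ = {A, C, D, F}, which contains all of one fragment — lossless.
Dependency preservation: the restricted closure of {C, F} across the fragments never reaches {A}, so C, F → A cannot be enforced without a join — not preserved.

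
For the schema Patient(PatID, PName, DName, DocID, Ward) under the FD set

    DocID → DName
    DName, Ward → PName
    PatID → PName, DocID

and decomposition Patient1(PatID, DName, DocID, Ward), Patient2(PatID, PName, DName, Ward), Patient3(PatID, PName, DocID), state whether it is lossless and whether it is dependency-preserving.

lossless and dependency-preserving

Lossless test (chase): Rows 1 and 3 agree on DocID; apply DocID→DName and equate their DName entries. Rows 1 and 2 agree on DName, Ward; apply DName, Ward→PName and equate their PName entries. Rows 1 and 2 agree on PatID; apply PatID→PName, DocID and equate their PName, DocID entries. Row 1 is now all distinguished symbols — the join is lossless.
Dependency preservation: every FD's attributes lie within a single fragment, so each can be enforced locally — preserved.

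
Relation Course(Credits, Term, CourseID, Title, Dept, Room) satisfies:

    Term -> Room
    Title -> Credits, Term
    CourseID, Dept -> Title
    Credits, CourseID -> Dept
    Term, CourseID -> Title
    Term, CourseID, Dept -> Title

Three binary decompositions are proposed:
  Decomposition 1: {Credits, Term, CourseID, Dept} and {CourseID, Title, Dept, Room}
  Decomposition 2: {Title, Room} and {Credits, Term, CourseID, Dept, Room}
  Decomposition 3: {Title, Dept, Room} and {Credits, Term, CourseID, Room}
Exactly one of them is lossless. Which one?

Decomposition 1: common = {CourseID, Dept}, closure = {Credits, Term, CourseID, Title, Dept, Room} → lossless.
Decomposition 2: common = {Room}, closure = {Room} → lossy.
Decomposition 3: common = {Room}, closure = {Room} → lossy.

Decomposition 1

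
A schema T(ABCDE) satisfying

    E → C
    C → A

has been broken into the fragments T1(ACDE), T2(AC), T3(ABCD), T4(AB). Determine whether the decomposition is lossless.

No

Chase test. Columns are ABCDE; row i has aⱼ where attribute j ∈ Ti, else bᵢⱼ.
Initial tableau (one row per fragment):
  row 1: a1 b12 a3 a4 a5
  row 2: a1 b22 a3 b24 b25
  row 3: a1 a2 a3 a4 b35
  row 4: a1 a2 b43 b44 b45
No row becomes fully distinguished — the join is lossy.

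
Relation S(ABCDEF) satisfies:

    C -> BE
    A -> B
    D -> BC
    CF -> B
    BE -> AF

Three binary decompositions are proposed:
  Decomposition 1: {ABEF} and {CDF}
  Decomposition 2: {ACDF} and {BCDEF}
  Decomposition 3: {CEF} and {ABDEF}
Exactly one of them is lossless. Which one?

Decomposition 1: common = {F}, closure = {F} → lossy.
Decomposition 2: common = {CDF}, closure = {ABCDEF} → lossless.
Decomposition 3: common = {EF}, closure = {EF} → lossy.

Decomposition 2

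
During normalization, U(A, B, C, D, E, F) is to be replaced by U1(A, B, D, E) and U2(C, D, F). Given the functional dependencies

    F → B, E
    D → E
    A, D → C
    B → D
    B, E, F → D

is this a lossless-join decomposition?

No

Common attributes: U1 ∩ U2 = {D}.
Closure of {D}: D → E applies, adding E. So (D)⁺ = {D, E}.
The closure contains neither all of U1 = {A, B, D, E} nor all of U2 = {C, D, F}, so the common attributes are not a superkey of either fragment. The join is lossy.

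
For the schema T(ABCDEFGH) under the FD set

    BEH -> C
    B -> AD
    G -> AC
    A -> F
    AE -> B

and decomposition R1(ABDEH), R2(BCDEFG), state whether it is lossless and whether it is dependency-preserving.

lossy and not dependency-preserving

Lossless test: (BDE)⁺ = {ABDEF}, which is a superkey of neither fragment — lossy.
Dependency preservation: the restricted closure of {BEH} across the fragments never reaches {C}, so BEH → C cannot be enforced without a join — not preserved.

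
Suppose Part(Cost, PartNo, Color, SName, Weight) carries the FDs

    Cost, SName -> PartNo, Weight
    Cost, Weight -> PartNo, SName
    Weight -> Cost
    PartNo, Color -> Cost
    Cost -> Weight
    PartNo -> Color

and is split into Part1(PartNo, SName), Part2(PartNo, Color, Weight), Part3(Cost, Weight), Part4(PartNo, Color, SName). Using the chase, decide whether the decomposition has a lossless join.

Yes

Chase test. Columns are Cost, PartNo, Color, SName, Weight; row i has aⱼ where attribute j ∈ Parti, else bᵢⱼ.
Initial tableau (one row per fragment):
  row 1: b11 a2 b13 a4 b15
  row 2: b21 a2 a3 b24 a5
  row 3: a1 b32 b33 b34 a5
  row 4: b41 a2 a3 a4 b45
Rows 2 and 3 agree on Weight; apply Weight→Cost and equate their Cost entries.
Rows 2 and 4 agree on PartNo, Color; apply PartNo, Color→Cost and equate their Cost entries.
Rows 2 and 4 agree on Cost; apply Cost→Weight and equate their Weight entries.
Rows 1 and 2 agree on PartNo; apply PartNo→Color and equate their Color entries.
Rows 2 and 3 agree on Cost, Weight; apply Cost, Weight→PartNo, SName and equate their PartNo, SName entries.
Rows 2 and 4 agree on Cost, Weight; apply Cost, Weight→PartNo, SName and equate their PartNo, SName entries.
Rows 1 and 2 agree on PartNo, Color; apply PartNo, Color→Cost and equate their Cost entries.
Rows 1 and 2 agree on Cost; apply Cost→Weight and equate their Weight entries.
Rows 1 and 3 agree on PartNo; apply PartNo→Color and equate their Color entries.
Row 1 is now all distinguished symbols — the join is lossless.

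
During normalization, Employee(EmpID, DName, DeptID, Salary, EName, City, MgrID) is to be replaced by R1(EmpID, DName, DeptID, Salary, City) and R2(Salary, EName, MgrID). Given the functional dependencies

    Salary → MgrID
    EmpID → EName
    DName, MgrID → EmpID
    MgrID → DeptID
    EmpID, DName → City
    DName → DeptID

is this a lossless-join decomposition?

Common attributes: R1 ∩ R2 = {Salary}.
Closure of {Salary}: Salary → MgrID applies, adding MgrID; MgrID → DeptID applies, adding DeptID. So (Salary)⁺ = {DeptID, Salary, MgrID}.
The closure contains neither all of R1 = {EmpID, DName, DeptID, Salary, City} nor all of R2 = {Salary, EName, MgrID}, so the common attributes are not a superkey of either fragment. The join is lossy.

No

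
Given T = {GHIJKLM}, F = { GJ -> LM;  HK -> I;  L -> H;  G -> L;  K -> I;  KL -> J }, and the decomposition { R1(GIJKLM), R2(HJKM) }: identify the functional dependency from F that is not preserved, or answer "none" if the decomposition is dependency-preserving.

L -> H

Check L → H: no single fragment contains all of {HL}, and the restricted closure of {L} across the fragments never reaches {H}.
GJ → LM is preserved.
HK → I is preserved.
G → L is preserved.
K → I is preserved.
KL → J is preserved.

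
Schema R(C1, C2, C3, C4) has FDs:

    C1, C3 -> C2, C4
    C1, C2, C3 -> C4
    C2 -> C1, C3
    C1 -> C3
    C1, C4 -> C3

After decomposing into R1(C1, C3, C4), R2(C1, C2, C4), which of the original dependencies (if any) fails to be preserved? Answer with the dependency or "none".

C1, C3 → C2, C4: restricted closure across fragments reaches C2, C4.
C1, C2, C3 → C4: restricted closure across fragments reaches C4.
C2 → C1, C3: restricted closure across fragments reaches C1, C3.
C1 → C3 lies within R1.
C1, C4 → C3 lies within R1.
Every dependency is enforceable on the fragments, so the decomposition is dependency-preserving.

none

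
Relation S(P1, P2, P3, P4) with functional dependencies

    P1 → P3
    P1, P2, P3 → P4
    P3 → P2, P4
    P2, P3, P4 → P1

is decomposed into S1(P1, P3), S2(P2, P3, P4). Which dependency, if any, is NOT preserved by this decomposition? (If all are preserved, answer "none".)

none

P1 → P3 lies within S1.
P1, P2, P3 → P4: restricted closure across fragments reaches P4.
P3 → P2, P4 lies within S2.
P2, P3, P4 → P1: restricted closure across fragments reaches P1.
Every dependency is enforceable on the fragments, so the decomposition is dependency-preserving.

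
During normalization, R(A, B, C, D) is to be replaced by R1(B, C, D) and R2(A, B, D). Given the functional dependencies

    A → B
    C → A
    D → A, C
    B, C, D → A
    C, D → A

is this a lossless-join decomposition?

Common attributes: R1 ∩ R2 = {B, D}.
Closure of {B, D}: D → A, C applies, adding A, C. So (B, D)⁺ = {A, B, C, D}.
This closure contains every attribute of R1, so R1 ∩ R2 → R1. The join is lossless.

Yes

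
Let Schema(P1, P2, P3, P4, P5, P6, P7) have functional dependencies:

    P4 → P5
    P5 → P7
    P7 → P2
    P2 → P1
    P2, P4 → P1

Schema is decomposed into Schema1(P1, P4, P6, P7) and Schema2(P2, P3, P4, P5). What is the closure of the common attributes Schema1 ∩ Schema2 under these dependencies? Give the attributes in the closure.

Schema1 ∩ Schema2 = {P4}.
P4 → P5 applies, adding P5
P5 → P7 applies, adding P7
P7 → P2 applies, adding P2
P2 → P1 applies, adding P1
Closure: {P1, P2, P4, P5, P7}.

P1, P2, P4, P5, P7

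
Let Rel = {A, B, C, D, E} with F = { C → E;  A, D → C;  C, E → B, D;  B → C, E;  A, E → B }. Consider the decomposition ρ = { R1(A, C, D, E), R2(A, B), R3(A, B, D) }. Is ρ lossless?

Chase test. Columns are A, B, C, D, E; row i has aⱼ where attribute j ∈ Ri, else bᵢⱼ.
Initial tableau (one row per fragment):
  row 1: a1 b12 a3 a4 a5
  row 2: a1 a2 b23 b24 b25
  row 3: a1 a2 b33 a4 b35
Rows 1 and 3 agree on A, D; apply A, D→C and equate their C entries.
Rows 2 and 3 agree on B; apply B→C, E and equate their C, E entries.
Rows 1 and 2 agree on C; apply C→E and equate their E entries.
Rows 1 and 2 agree on C, E; apply C, E→B, D and equate their B, D entries.
Row 1 is now all distinguished symbols — the join is lossless.

Yes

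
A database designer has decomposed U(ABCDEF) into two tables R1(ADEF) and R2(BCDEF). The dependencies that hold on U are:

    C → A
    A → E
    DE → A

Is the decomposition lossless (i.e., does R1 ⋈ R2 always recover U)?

Yes

Common attributes: R1 ∩ R2 = {DEF}.
Closure of {DEF}: DE → A applies, adding A. So (DEF)⁺ = {ADEF}.
This closure contains every attribute of R1, so R1 ∩ R2 → R1. The join is lossless.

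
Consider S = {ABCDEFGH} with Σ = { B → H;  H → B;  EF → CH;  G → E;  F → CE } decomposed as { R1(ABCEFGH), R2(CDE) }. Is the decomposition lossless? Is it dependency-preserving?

lossy but dependency-preserving

Lossless test: (CE)⁺ = {CE}, which is a superkey of neither fragment — lossy.
Dependency preservation: every FD's attributes lie within a single fragment, so each can be enforced locally — preserved.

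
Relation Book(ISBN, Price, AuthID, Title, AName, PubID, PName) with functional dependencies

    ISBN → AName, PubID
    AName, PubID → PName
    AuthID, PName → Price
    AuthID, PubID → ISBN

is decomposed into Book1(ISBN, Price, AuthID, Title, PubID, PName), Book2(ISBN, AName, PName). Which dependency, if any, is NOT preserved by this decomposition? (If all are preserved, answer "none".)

Check AName, PubID → PName: no single fragment contains all of {AName, PubID, PName}, and the restricted closure of {AName, PubID} across the fragments never reaches {PName}.
ISBN → AName, PubID is preserved.
AuthID, PName → Price is preserved.
AuthID, PubID → ISBN is preserved.

AName, PubID → PName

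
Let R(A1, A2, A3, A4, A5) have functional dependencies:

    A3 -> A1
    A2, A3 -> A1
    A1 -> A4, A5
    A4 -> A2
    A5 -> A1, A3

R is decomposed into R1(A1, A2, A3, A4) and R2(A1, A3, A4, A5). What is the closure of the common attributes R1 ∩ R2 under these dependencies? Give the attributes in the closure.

R1 ∩ R2 = {A1, A3, A4}.
A1 → A4, A5 applies, adding A5
A4 → A2 applies, adding A2
Closure: {A1, A2, A3, A4, A5}.

A1, A2, A3, A4, A5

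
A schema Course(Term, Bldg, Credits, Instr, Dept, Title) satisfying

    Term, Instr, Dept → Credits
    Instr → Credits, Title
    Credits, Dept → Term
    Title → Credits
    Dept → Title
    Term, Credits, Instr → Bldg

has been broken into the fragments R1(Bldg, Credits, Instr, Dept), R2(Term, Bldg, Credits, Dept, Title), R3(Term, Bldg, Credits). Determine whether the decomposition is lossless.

Yes

Chase test. Columns are Term, Bldg, Credits, Instr, Dept, Title; row i has aⱼ where attribute j ∈ Ri, else bᵢⱼ.
Initial tableau (one row per fragment):
  row 1: b11 a2 a3 a4 a5 b16
  row 2: a1 a2 a3 b24 a5 a6
  row 3: a1 a2 a3 b34 b35 b36
Rows 1 and 2 agree on Credits, Dept; apply Credits, Dept→Term and equate their Term entries.
Rows 1 and 2 agree on Dept; apply Dept→Title and equate their Title entries.
Row 1 is now all distinguished symbols — the join is lossless.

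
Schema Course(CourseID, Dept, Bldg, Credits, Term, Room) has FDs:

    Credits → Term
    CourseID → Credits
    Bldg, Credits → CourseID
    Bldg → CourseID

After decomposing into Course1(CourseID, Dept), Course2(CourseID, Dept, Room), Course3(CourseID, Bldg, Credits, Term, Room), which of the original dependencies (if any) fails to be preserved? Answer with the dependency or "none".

none

Credits → Term lies within Course3.
CourseID → Credits lies within Course3.
Bldg, Credits → CourseID lies within Course3.
Bldg → CourseID lies within Course3.
Every dependency is enforceable on the fragments, so the decomposition is dependency-preserving.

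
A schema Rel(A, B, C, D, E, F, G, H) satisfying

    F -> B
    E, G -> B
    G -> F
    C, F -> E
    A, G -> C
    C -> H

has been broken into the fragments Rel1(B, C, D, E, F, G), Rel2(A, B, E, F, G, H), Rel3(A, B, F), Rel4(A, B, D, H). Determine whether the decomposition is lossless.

Chase test. Columns are A, B, C, D, E, F, G, H; row i has aⱼ where attribute j ∈ Reli, else bᵢⱼ.
Initial tableau (one row per fragment):
  row 1: b11 a2 a3 a4 a5 a6 a7 b18
  row 2: a1 a2 b23 b24 a5 a6 a7 a8
  row 3: a1 a2 b33 b34 b35 a6 b37 b38
  row 4: a1 a2 b43 a4 b45 b46 b47 a8
No row becomes fully distinguished — the join is lossy.

No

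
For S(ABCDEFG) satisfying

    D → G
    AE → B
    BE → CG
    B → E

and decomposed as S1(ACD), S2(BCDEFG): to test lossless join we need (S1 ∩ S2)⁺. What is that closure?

CDG

S1 ∩ S2 = {CD}.
D → G applies, adding G
Closure: {CDG}.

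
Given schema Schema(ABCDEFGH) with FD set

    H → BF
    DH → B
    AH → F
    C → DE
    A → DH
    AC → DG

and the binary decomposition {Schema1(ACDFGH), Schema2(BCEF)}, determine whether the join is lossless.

No

Common attributes: Schema1 ∩ Schema2 = {CF}.
Closure of {CF}: C → DE applies, adding DE. So (CF)⁺ = {CDEF}.
The closure contains neither all of Schema1 = {ACDFGH} nor all of Schema2 = {BCEF}, so the common attributes are not a superkey of either fragment. The join is lossy.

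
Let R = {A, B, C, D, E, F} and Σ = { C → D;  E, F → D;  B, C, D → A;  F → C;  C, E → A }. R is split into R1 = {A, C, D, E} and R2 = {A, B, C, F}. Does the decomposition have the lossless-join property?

Common attributes: R1 ∩ R2 = {A, C}.
Closure of {A, C}: C → D applies, adding D. So (A, C)⁺ = {A, C, D}.
The closure contains neither all of R1 = {A, C, D, E} nor all of R2 = {A, B, C, F}, so the common attributes are not a superkey of either fragment. The join is lossy.

No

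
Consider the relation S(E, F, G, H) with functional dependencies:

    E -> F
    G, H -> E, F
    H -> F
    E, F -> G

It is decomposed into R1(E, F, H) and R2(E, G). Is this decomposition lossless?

Common attributes: R1 ∩ R2 = {E}.
Closure of {E}: E → F applies, adding F; E, F → G applies, adding G. So (E)⁺ = {E, F, G}.
This closure contains every attribute of R2, so R1 ∩ R2 → R2. The join is lossless.

Yes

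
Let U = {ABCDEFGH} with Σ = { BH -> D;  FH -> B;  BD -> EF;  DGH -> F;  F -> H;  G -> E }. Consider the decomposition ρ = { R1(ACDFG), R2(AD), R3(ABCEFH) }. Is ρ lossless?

Yes

Chase test. Columns are ABCDEFGH; row i has aⱼ where attribute j ∈ Ri, else bᵢⱼ.
Initial tableau (one row per fragment):
  row 1: a1 b12 a3 a4 b15 a6 a7 b18
  row 2: a1 b22 b23 a4 b25 b26 b27 b28
  row 3: a1 a2 a3 b34 a5 a6 b37 a8
Rows 1 and 3 agree on F; apply F→H and equate their H entries.
Rows 1 and 3 agree on FH; apply FH→B and equate their B entries.
Rows 1 and 3 agree on BH; apply BH→D and equate their D entries.
Rows 1 and 3 agree on BD; apply BD→EF and equate their EF entries.
Row 1 is now all distinguished symbols — the join is lossless.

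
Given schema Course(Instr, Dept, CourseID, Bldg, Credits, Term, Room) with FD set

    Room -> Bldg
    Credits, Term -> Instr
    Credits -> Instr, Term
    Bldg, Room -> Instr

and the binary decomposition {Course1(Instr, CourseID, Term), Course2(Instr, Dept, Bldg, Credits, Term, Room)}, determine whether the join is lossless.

Common attributes: Course1 ∩ Course2 = {Instr, Term}.
No dependency enlarges {Instr, Term}, so (Instr, Term)⁺ = {Instr, Term}.
The closure contains neither all of Course1 = {Instr, CourseID, Term} nor all of Course2 = {Instr, Dept, Bldg, Credits, Term, Room}, so the common attributes are not a superkey of either fragment. The join is lossy.

No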